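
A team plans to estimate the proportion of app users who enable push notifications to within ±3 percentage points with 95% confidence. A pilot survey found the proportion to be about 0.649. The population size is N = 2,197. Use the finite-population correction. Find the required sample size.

n = 675

For a proportion with margin E = 0.03 at 95% confidence, z = 1.960.
n = p̂(1−p̂)(z/E)² = 0.649 × 0.351 × (1.960/0.03)² = 972.35 — call this n₀.
Finite-population correction with N = 2,197: n = n₀ / (1 + (n₀−1)/N) = 972.35 / 1.442 = 674.31
Round up: n = 675.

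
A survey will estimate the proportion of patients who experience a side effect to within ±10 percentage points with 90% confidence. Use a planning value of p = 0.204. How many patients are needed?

For a proportion with margin E = 0.1 at 90% confidence, z = 1.645.
n = p̂(1−p̂)(z/E)² = 0.204 × 0.796 × (1.645/0.1)² = 43.94
Round up: n = 44.

44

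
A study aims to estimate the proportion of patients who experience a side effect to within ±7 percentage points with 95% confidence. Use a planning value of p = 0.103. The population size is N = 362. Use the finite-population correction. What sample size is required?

61

For a proportion with margin E = 0.07 at 95% confidence, z = 1.960.
n = p̂(1−p̂)(z/E)² = 0.103 × 0.897 × (1.960/0.07)² = 72.43 — call this n₀.
Finite-population correction with N = 362: n = n₀ / (1 + (n₀−1)/N) = 72.43 / 1.197 = 60.51
Round up: n = 61.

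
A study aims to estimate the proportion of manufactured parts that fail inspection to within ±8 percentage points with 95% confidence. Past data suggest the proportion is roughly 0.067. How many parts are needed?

For a proportion with margin E = 0.08 at 95% confidence, z = 1.960.
n = p̂(1−p̂)(z/E)² = 0.067 × 0.933 × (1.960/0.08)² = 37.52
Round up: n = 38.

n = 38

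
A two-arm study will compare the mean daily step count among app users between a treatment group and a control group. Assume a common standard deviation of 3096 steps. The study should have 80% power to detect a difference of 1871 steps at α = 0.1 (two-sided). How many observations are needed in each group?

34 per group

For two equal groups, n per group = 2·((z_{α/2} + z_β)·σ/δ)².
z_{α/2} = 1.645; z_β = 0.842 (power 80%).
n = 2 × (2.487 × 3096 / 1871)² = 2 × 16.94 = 33.88
Round up: n = 34 per group.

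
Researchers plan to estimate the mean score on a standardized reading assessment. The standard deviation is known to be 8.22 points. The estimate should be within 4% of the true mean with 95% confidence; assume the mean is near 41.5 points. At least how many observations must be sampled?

95

For a mean, the margin of error is E = z·σ/√n, so n = (zσ/E)².
At 95% confidence, z = 1.960.
E = 4% of 41.5 = 1.66 points.
n = (1.960 × 8.22 / 1.66)² = 94.20
Round up: n = 95.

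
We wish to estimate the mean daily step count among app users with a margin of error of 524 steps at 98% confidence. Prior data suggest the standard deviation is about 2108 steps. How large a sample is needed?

For a mean, the margin of error is E = z·σ/√n, so n = (zσ/E)².
At 98% confidence, z = 2.326.
n = (2.326 × 2108 / 524)² = 87.56
Round up: n = 88.

88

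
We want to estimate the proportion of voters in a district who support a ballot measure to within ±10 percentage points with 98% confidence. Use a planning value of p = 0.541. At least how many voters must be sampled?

135

For a proportion with margin E = 0.1 at 98% confidence, z = 2.326.
n = p̂(1−p̂)(z/E)² = 0.541 × 0.459 × (2.326/0.1)² = 134.35
Round up: n = 135.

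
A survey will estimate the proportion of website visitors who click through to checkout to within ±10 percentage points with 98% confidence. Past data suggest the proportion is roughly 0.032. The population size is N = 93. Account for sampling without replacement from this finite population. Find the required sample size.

15

For a proportion with margin E = 0.1 at 98% confidence, z = 2.326.
n = p̂(1−p̂)(z/E)² = 0.032 × 0.968 × (2.326/0.1)² = 16.76 — call this n₀.
Finite-population correction with N = 93: n = n₀ / (1 + (n₀−1)/N) = 16.76 / 1.169 = 14.34
Round up: n = 15.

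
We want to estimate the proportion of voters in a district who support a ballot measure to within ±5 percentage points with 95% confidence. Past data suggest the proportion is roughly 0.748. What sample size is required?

290

For a proportion with margin E = 0.05 at 95% confidence, z = 1.960.
n = p̂(1−p̂)(z/E)² = 0.748 × 0.252 × (1.960/0.05)² = 289.65
Round up: n = 290.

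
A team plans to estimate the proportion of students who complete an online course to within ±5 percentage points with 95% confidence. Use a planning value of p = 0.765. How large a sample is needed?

277

For a proportion with margin E = 0.05 at 95% confidence, z = 1.960.
n = p̂(1−p̂)(z/E)² = 0.765 × 0.235 × (1.960/0.05)² = 276.25
Round up: n = 277.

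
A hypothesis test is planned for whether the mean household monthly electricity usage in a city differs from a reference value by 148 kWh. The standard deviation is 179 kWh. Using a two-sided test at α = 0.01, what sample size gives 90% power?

n = 22

For a one-sample z-test, n = ((z_{α/2} + z_β)·σ/δ)².
z_{α/2} = 2.576 (two-sided α = 0.01); z_β = 1.282 (power 90% → β = 0.1).
n = (3.858 × 179 / 148)² = 21.77
Round up: n = 22.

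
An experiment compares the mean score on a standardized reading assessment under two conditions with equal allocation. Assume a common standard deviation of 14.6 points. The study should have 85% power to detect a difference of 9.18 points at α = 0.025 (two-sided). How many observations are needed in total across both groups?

110 total

For two equal groups, n per group = 2·((z_{α/2} + z_β)·σ/δ)².
z_{α/2} = 2.241; z_β = 1.036 (power 85%).
n = 2 × (3.277 × 14.6 / 9.18)² = 2 × 27.16 = 54.32
Round up: n = 55 per group.
Total across both groups: 2 × 55 = 110.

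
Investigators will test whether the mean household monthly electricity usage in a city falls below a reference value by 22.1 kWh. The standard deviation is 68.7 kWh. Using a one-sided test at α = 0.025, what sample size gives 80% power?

n = 76

For a one-sample z-test, n = ((z_α + z_β)·σ/δ)².
z_α = 1.960 (one-sided α = 0.025); z_β = 0.842 (power 80% → β = 0.2).
n = (2.802 × 68.7 / 22.1)² = 75.87
Round up: n = 76.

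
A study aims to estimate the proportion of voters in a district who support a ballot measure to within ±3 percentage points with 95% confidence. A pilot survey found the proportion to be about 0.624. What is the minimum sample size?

1002

For a proportion with margin E = 0.03 at 95% confidence, z = 1.960.
n = p̂(1−p̂)(z/E)² = 0.624 × 0.376 × (1.960/0.03)² = 1001.48
Round up: n = 1002.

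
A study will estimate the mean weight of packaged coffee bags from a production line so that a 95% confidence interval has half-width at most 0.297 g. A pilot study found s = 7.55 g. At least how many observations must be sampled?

For a mean, the margin of error is E = z·σ/√n, so n = (zσ/E)².
At 95% confidence, z = 1.960.
n = (1.960 × 7.55 / 0.297)² = 2482.52
Round up: n = 2483.

n = 2483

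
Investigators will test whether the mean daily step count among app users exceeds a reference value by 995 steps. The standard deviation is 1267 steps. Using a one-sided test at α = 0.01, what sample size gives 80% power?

For a one-sample z-test, n = ((z_α + z_β)·σ/δ)².
z_α = 2.326 (one-sided α = 0.01); z_β = 0.842 (power 80% → β = 0.2).
n = (3.168 × 1267 / 995)² = 16.27
Round up: n = 17.

n = 17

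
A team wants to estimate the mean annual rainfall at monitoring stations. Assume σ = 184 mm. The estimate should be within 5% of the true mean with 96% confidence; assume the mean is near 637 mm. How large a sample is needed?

141

For a mean, the margin of error is E = z·σ/√n, so n = (zσ/E)².
At 96% confidence, z = 2.054.
E = 5% of 637 = 31.85 mm.
n = (2.054 × 184 / 31.85)² = 140.80
Round up: n = 141.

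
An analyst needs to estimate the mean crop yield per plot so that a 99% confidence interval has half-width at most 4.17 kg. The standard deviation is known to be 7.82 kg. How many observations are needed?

n = 24

For a mean, the margin of error is E = z·σ/√n, so n = (zσ/E)².
At 99% confidence, z = 2.576.
n = (2.576 × 7.82 / 4.17)² = 23.34
Round up: n = 24.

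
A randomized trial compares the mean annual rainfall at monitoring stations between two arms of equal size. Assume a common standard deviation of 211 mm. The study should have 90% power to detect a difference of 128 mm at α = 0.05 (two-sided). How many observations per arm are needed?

For two equal groups, n per group = 2·((z_{α/2} + z_β)·σ/δ)².
z_{α/2} = 1.960; z_β = 1.282 (power 90%).
n = 2 × (3.242 × 211 / 128)² = 2 × 28.56 = 57.12
Round up: n = 58 per group.

58 per group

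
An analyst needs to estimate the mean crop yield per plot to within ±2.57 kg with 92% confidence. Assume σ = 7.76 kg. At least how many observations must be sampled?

28

For a mean, the margin of error is E = z·σ/√n, so n = (zσ/E)².
At 92% confidence, z = 1.751.
n = (1.751 × 7.76 / 2.57)² = 27.95
Round up: n = 28.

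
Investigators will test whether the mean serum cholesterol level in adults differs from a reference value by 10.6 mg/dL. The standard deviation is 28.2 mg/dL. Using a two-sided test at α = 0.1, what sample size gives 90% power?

n = 61

For a one-sample z-test, n = ((z_{α/2} + z_β)·σ/δ)².
z_{α/2} = 1.645 (two-sided α = 0.1); z_β = 1.282 (power 90% → β = 0.1).
n = (2.927 × 28.2 / 10.6)² = 60.64
Round up: n = 61.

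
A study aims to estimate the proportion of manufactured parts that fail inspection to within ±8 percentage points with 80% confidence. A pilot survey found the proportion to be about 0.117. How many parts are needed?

27

For a proportion with margin E = 0.08 at 80% confidence, z = 1.282.
n = p̂(1−p̂)(z/E)² = 0.117 × 0.883 × (1.282/0.08)² = 26.53
Round up: n = 27.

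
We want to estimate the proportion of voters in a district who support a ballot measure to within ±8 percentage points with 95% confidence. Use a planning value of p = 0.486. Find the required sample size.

150

For a proportion with margin E = 0.08 at 95% confidence, z = 1.960.
n = p̂(1−p̂)(z/E)² = 0.486 × 0.514 × (1.960/0.08)² = 149.94
Round up: n = 150.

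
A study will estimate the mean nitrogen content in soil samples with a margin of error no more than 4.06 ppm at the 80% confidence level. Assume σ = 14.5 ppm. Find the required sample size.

21

For a mean, the margin of error is E = z·σ/√n, so n = (zσ/E)².
At 80% confidence, z = 1.282.
n = (1.282 × 14.5 / 4.06)² = 20.96
Round up: n = 21.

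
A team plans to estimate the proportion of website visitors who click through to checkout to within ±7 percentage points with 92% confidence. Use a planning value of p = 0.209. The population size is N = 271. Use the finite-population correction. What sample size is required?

For a proportion with margin E = 0.07 at 92% confidence, z = 1.751.
n = p̂(1−p̂)(z/E)² = 0.209 × 0.791 × (1.751/0.07)² = 103.44 — call this n₀.
Finite-population correction with N = 271: n = n₀ / (1 + (n₀−1)/N) = 103.44 / 1.378 = 75.07
Round up: n = 76.

n = 76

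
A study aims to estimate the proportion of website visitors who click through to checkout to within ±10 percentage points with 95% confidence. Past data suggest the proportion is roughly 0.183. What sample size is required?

For a proportion with margin E = 0.1 at 95% confidence, z = 1.960.
n = p̂(1−p̂)(z/E)² = 0.183 × 0.817 × (1.960/0.1)² = 57.44
Round up: n = 58.

58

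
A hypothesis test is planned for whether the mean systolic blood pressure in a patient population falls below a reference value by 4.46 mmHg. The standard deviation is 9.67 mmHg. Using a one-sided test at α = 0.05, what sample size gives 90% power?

For a one-sample z-test, n = ((z_α + z_β)·σ/δ)².
z_α = 1.645 (one-sided α = 0.05); z_β = 1.282 (power 90% → β = 0.1).
n = (2.927 × 9.67 / 4.46)² = 40.27
Round up: n = 41.

n = 41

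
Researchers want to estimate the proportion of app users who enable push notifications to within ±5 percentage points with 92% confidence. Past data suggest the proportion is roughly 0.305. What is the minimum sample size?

n = 260

For a proportion with margin E = 0.05 at 92% confidence, z = 1.751.
n = p̂(1−p̂)(z/E)² = 0.305 × 0.695 × (1.751/0.05)² = 259.97
Round up: n = 260.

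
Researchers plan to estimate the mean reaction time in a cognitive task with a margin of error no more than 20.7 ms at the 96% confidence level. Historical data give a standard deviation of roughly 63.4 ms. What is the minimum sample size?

40

For a mean, the margin of error is E = z·σ/√n, so n = (zσ/E)².
At 96% confidence, z = 2.054.
n = (2.054 × 63.4 / 20.7)² = 39.58
Round up: n = 40.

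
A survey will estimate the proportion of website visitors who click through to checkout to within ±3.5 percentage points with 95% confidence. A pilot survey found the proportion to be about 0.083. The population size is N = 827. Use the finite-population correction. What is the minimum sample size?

For a proportion with margin E = 0.035 at 95% confidence, z = 1.960.
n = p̂(1−p̂)(z/E)² = 0.083 × 0.917 × (1.960/0.035)² = 238.68 — call this n₀.
Finite-population correction with N = 827: n = n₀ / (1 + (n₀−1)/N) = 238.68 / 1.287 = 185.45
Round up: n = 186.

186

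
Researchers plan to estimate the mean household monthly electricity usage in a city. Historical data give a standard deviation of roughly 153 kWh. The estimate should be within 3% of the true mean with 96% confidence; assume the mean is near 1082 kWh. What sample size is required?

For a mean, the margin of error is E = z·σ/√n, so n = (zσ/E)².
At 96% confidence, z = 2.054.
E = 3% of 1082 = 32.46 kWh.
n = (2.054 × 153 / 32.46)² = 93.73
Round up: n = 94.

94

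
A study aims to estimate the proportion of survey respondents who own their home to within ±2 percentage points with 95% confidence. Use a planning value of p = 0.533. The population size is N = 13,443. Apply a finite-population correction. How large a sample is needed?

For a proportion with margin E = 0.02 at 95% confidence, z = 1.960.
n = p̂(1−p̂)(z/E)² = 0.533 × 0.467 × (1.960/0.02)² = 2390.54 — call this n₀.
Finite-population correction with N = 13,443: n = n₀ / (1 + (n₀−1)/N) = 2390.54 / 1.178 = 2029.32
Round up: n = 2030.

n = 2030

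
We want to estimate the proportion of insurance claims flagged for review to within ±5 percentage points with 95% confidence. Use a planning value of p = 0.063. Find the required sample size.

n = 91

For a proportion with margin E = 0.05 at 95% confidence, z = 1.960.
n = p̂(1−p̂)(z/E)² = 0.063 × 0.937 × (1.960/0.05)² = 90.71
Round up: n = 91.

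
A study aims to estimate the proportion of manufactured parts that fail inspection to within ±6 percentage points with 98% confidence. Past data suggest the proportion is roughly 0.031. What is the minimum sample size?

46

For a proportion with margin E = 0.06 at 98% confidence, z = 2.326.
n = p̂(1−p̂)(z/E)² = 0.031 × 0.969 × (2.326/0.06)² = 45.14
Round up: n = 46.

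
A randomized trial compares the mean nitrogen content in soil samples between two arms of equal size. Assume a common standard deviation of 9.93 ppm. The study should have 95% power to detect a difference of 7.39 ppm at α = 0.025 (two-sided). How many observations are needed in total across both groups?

For two equal groups, n per group = 2·((z_{α/2} + z_β)·σ/δ)².
z_{α/2} = 2.241; z_β = 1.645 (power 95%).
n = 2 × (3.886 × 9.93 / 7.39)² = 2 × 27.27 = 54.54
Round up: n = 55 per group.
Total across both groups: 2 × 55 = 110.

110 total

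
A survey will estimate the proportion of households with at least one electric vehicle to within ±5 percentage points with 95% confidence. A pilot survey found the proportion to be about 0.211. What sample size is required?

256

For a proportion with margin E = 0.05 at 95% confidence, z = 1.960.
n = p̂(1−p̂)(z/E)² = 0.211 × 0.789 × (1.960/0.05)² = 255.82
Round up: n = 256.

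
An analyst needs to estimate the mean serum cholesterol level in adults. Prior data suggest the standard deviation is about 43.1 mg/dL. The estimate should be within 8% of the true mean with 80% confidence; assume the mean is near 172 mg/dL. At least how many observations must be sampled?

For a mean, the margin of error is E = z·σ/√n, so n = (zσ/E)².
At 80% confidence, z = 1.282.
E = 8% of 172 = 13.76 mg/dL.
n = (1.282 × 43.1 / 13.76)² = 16.12
Round up: n = 17.

n = 17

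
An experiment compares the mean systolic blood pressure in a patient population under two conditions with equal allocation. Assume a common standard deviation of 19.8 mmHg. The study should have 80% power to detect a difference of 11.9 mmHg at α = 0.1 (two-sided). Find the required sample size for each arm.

35 per group

For two equal groups, n per group = 2·((z_{α/2} + z_β)·σ/δ)².
z_{α/2} = 1.645; z_β = 0.842 (power 80%).
n = 2 × (2.487 × 19.8 / 11.9)² = 2 × 17.12 = 34.24
Round up: n = 35 per group.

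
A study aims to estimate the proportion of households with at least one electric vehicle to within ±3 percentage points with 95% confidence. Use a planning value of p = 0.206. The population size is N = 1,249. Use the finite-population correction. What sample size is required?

449

For a proportion with margin E = 0.03 at 95% confidence, z = 1.960.
n = p̂(1−p̂)(z/E)² = 0.206 × 0.794 × (1.960/0.03)² = 698.16 — call this n₀.
Finite-population correction with N = 1,249: n = n₀ / (1 + (n₀−1)/N) = 698.16 / 1.558 = 448.11
Round up: n = 449.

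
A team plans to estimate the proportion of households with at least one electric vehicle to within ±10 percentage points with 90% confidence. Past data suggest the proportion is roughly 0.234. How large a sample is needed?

For a proportion with margin E = 0.1 at 90% confidence, z = 1.645.
n = p̂(1−p̂)(z/E)² = 0.234 × 0.766 × (1.645/0.1)² = 48.50
Round up: n = 49.

n = 49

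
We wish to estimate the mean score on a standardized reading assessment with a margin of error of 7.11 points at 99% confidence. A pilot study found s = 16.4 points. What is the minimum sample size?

For a mean, the margin of error is E = z·σ/√n, so n = (zσ/E)².
At 99% confidence, z = 2.576.
n = (2.576 × 16.4 / 7.11)² = 35.31
Round up: n = 36.

36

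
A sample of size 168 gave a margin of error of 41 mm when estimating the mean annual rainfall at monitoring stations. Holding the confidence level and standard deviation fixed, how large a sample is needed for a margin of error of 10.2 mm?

Margin of error scales as 1/√n, so n₂ = n₁·(E₁/E₂)².
n₂ = 168 × (41/10.2)² = 168 × 16.16 = 2714.88
Round up: n₂ = 2715.

n = 2715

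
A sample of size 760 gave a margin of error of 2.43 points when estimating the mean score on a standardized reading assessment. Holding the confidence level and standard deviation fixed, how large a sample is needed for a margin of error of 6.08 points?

n = 122

Margin of error scales as 1/√n, so n₂ = n₁·(E₁/E₂)².
n₂ = 760 × (2.43/6.08)² = 760 × 0.1597 = 121.37
Round up: n₂ = 122.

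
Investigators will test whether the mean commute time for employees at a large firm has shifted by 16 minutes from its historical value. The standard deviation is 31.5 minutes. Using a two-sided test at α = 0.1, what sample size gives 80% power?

For a one-sample z-test, n = ((z_{α/2} + z_β)·σ/δ)².
z_{α/2} = 1.645 (two-sided α = 0.1); z_β = 0.842 (power 80% → β = 0.2).
n = (2.487 × 31.5 / 16)² = 23.97
Round up: n = 24.

24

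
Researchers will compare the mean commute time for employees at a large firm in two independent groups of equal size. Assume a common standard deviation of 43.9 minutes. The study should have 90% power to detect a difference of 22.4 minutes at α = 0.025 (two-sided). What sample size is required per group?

96 per group

For two equal groups, n per group = 2·((z_{α/2} + z_β)·σ/δ)².
z_{α/2} = 2.241; z_β = 1.282 (power 90%).
n = 2 × (3.523 × 43.9 / 22.4)² = 2 × 47.67 = 95.34
Round up: n = 96 per group.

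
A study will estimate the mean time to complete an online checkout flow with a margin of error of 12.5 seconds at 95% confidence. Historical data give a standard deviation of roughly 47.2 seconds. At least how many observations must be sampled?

For a mean, the margin of error is E = z·σ/√n, so n = (zσ/E)².
At 95% confidence, z = 1.960.
n = (1.960 × 47.2 / 12.5)² = 54.77
Round up: n = 55.

55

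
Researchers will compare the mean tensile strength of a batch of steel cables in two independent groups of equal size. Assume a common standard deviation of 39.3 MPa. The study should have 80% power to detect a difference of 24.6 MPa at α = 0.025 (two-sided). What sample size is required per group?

49 per group

For two equal groups, n per group = 2·((z_{α/2} + z_β)·σ/δ)².
z_{α/2} = 2.241; z_β = 0.842 (power 80%).
n = 2 × (3.083 × 39.3 / 24.6)² = 2 × 24.26 = 48.52
Round up: n = 49 per group.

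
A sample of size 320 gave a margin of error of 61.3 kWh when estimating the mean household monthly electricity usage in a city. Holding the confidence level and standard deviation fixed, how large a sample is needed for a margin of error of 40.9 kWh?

Margin of error scales as 1/√n, so n₂ = n₁·(E₁/E₂)².
n₂ = 320 × (61.3/40.9)² = 320 × 2.246 = 718.72
Round up: n₂ = 719.

719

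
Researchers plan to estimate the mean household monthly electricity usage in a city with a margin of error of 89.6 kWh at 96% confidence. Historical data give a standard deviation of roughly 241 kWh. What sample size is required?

For a mean, the margin of error is E = z·σ/√n, so n = (zσ/E)².
At 96% confidence, z = 2.054.
n = (2.054 × 241 / 89.6)² = 30.52
Round up: n = 31.

31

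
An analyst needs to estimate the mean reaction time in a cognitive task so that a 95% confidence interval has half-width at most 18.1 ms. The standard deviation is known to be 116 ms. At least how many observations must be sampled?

n = 158

For a mean, the margin of error is E = z·σ/√n, so n = (zσ/E)².
At 95% confidence, z = 1.960.
n = (1.960 × 116 / 18.1)² = 157.79
Round up: n = 158.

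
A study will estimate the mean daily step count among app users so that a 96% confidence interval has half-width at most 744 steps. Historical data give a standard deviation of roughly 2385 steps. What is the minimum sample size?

n = 44

For a mean, the margin of error is E = z·σ/√n, so n = (zσ/E)².
At 96% confidence, z = 2.054.
n = (2.054 × 2385 / 744)² = 43.35
Round up: n = 44.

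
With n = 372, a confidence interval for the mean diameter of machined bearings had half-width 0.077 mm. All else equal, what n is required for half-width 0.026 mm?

3263

Margin of error scales as 1/√n, so n₂ = n₁·(E₁/E₂)².
n₂ = 372 × (0.077/0.026)² = 372 × 8.771 = 3262.81
Round up: n₂ = 3263.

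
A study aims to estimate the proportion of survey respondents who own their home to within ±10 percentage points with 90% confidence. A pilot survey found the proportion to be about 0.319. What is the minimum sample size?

For a proportion with margin E = 0.1 at 90% confidence, z = 1.645.
n = p̂(1−p̂)(z/E)² = 0.319 × 0.681 × (1.645/0.1)² = 58.79
Round up: n = 59.

59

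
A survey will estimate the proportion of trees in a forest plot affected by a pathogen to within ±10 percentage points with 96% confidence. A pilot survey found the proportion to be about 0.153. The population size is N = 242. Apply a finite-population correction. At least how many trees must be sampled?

For a proportion with margin E = 0.1 at 96% confidence, z = 2.054.
n = p̂(1−p̂)(z/E)² = 0.153 × 0.847 × (2.054/0.1)² = 54.67 — call this n₀.
Finite-population correction with N = 242: n = n₀ / (1 + (n₀−1)/N) = 54.67 / 1.222 = 44.74
Round up: n = 45.

45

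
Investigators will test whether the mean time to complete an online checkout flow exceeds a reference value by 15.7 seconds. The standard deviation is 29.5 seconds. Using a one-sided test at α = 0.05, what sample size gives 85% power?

For a one-sample z-test, n = ((z_α + z_β)·σ/δ)².
z_α = 1.645 (one-sided α = 0.05); z_β = 1.036 (power 85% → β = 0.15).
n = (2.681 × 29.5 / 15.7)² = 25.38
Round up: n = 26.

n = 26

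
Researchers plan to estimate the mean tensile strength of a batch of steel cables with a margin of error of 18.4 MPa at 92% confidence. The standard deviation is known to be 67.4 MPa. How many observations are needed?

For a mean, the margin of error is E = z·σ/√n, so n = (zσ/E)².
At 92% confidence, z = 1.751.
n = (1.751 × 67.4 / 18.4)² = 41.14
Round up: n = 42.

42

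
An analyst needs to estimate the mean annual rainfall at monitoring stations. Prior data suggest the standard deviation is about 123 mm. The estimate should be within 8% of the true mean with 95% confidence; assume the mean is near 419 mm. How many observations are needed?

52

For a mean, the margin of error is E = z·σ/√n, so n = (zσ/E)².
At 95% confidence, z = 1.960.
E = 8% of 419 = 33.52 mm.
n = (1.960 × 123 / 33.52)² = 51.73
Round up: n = 52.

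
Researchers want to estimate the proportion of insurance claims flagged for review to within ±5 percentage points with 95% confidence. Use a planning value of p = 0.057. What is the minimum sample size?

83

For a proportion with margin E = 0.05 at 95% confidence, z = 1.960.
n = p̂(1−p̂)(z/E)² = 0.057 × 0.943 × (1.960/0.05)² = 82.60
Round up: n = 83.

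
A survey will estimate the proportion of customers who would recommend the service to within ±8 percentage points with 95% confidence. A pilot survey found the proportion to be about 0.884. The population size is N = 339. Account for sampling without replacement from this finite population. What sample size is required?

n = 53

For a proportion with margin E = 0.08 at 95% confidence, z = 1.960.
n = p̂(1−p̂)(z/E)² = 0.884 × 0.116 × (1.960/0.08)² = 61.55 — call this n₀.
Finite-population correction with N = 339: n = n₀ / (1 + (n₀−1)/N) = 61.55 / 1.179 = 52.21
Round up: n = 53.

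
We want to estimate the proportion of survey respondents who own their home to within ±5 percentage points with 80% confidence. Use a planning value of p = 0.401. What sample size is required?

For a proportion with margin E = 0.05 at 80% confidence, z = 1.282.
n = p̂(1−p̂)(z/E)² = 0.401 × 0.599 × (1.282/0.05)² = 157.91
Round up: n = 158.

158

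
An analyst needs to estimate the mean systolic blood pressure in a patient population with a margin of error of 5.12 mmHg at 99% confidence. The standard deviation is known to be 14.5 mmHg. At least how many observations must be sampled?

For a mean, the margin of error is E = z·σ/√n, so n = (zσ/E)².
At 99% confidence, z = 2.576.
n = (2.576 × 14.5 / 5.12)² = 53.22
Round up: n = 54.

54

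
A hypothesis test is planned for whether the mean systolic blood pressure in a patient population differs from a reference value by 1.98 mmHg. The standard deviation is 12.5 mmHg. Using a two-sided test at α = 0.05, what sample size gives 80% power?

For a one-sample z-test, n = ((z_{α/2} + z_β)·σ/δ)².
z_{α/2} = 1.960 (two-sided α = 0.05); z_β = 0.842 (power 80% → β = 0.2).
n = (2.802 × 12.5 / 1.98)² = 312.91
Round up: n = 313.

313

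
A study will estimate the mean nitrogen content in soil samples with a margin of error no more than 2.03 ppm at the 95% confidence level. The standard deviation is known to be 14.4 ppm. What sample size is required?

194

For a mean, the margin of error is E = z·σ/√n, so n = (zσ/E)².
At 95% confidence, z = 1.960.
n = (1.960 × 14.4 / 2.03)² = 193.31
Round up: n = 194.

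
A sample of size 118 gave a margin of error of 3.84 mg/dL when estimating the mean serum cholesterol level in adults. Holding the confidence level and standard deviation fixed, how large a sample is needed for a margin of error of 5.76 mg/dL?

Margin of error scales as 1/√n, so n₂ = n₁·(E₁/E₂)².
n₂ = 118 × (3.84/5.76)² = 118 × 0.4444 = 52.44
Round up: n₂ = 53.

53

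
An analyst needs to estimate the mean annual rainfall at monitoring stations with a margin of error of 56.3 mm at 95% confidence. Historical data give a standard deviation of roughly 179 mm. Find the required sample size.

For a mean, the margin of error is E = z·σ/√n, so n = (zσ/E)².
At 95% confidence, z = 1.960.
n = (1.960 × 179 / 56.3)² = 38.83
Round up: n = 39.

n = 39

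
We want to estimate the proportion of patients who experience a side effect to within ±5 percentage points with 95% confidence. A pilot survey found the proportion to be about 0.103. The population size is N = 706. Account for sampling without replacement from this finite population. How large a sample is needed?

For a proportion with margin E = 0.05 at 95% confidence, z = 1.960.
n = p̂(1−p̂)(z/E)² = 0.103 × 0.897 × (1.960/0.05)² = 141.97 — call this n₀.
Finite-population correction with N = 706: n = n₀ / (1 + (n₀−1)/N) = 141.97 / 1.2 = 118.31
Round up: n = 119.

n = 119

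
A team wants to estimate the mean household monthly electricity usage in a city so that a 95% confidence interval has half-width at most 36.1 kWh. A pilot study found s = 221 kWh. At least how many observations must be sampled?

144

For a mean, the margin of error is E = z·σ/√n, so n = (zσ/E)².
At 95% confidence, z = 1.960.
n = (1.960 × 221 / 36.1)² = 143.97
Round up: n = 144.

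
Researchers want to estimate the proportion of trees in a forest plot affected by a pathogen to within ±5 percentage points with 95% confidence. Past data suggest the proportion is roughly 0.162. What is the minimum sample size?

209

For a proportion with margin E = 0.05 at 95% confidence, z = 1.960.
n = p̂(1−p̂)(z/E)² = 0.162 × 0.838 × (1.960/0.05)² = 208.61
Round up: n = 209.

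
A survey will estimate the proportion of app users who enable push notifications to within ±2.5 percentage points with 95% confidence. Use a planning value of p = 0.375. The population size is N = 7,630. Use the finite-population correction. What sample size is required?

For a proportion with margin E = 0.025 at 95% confidence, z = 1.960.
n = p̂(1−p̂)(z/E)² = 0.375 × 0.625 × (1.960/0.025)² = 1440.60 — call this n₀.
Finite-population correction with N = 7,630: n = n₀ / (1 + (n₀−1)/N) = 1440.60 / 1.189 = 1211.61
Round up: n = 1212.

n = 1212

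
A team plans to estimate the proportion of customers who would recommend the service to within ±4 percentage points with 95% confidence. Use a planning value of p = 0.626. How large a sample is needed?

For a proportion with margin E = 0.04 at 95% confidence, z = 1.960.
n = p̂(1−p̂)(z/E)² = 0.626 × 0.374 × (1.960/0.04)² = 562.13
Round up: n = 563.

n = 563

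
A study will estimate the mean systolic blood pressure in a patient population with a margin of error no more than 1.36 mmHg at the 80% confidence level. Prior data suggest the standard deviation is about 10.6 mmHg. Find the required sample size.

n = 100

For a mean, the margin of error is E = z·σ/√n, so n = (zσ/E)².
At 80% confidence, z = 1.282.
n = (1.282 × 10.6 / 1.36)² = 99.84
Round up: n = 100.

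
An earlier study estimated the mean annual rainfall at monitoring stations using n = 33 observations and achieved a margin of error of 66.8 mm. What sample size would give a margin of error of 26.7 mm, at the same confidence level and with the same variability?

207

Margin of error scales as 1/√n, so n₂ = n₁·(E₁/E₂)².
n₂ = 33 × (66.8/26.7)² = 33 × 6.259 = 206.55
Round up: n₂ = 207.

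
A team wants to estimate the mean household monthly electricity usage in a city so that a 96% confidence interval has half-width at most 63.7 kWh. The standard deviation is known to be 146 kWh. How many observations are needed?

For a mean, the margin of error is E = z·σ/√n, so n = (zσ/E)².
At 96% confidence, z = 2.054.
n = (2.054 × 146 / 63.7)² = 22.16
Round up: n = 23.

23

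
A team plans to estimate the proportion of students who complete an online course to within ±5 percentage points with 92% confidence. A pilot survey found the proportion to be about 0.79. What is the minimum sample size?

204

For a proportion with margin E = 0.05 at 92% confidence, z = 1.751.
n = p̂(1−p̂)(z/E)² = 0.79 × 0.21 × (1.751/0.05)² = 203.46
Round up: n = 204.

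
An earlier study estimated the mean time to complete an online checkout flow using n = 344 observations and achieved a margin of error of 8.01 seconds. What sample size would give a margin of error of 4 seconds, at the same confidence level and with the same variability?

Margin of error scales as 1/√n, so n₂ = n₁·(E₁/E₂)².
n₂ = 344 × (8.01/4)² = 344 × 4.01 = 1379.44
Round up: n₂ = 1380.

1380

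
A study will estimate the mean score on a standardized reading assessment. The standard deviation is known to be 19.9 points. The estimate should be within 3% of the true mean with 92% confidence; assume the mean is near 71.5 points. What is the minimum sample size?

For a mean, the margin of error is E = z·σ/√n, so n = (zσ/E)².
At 92% confidence, z = 1.751.
E = 3% of 71.5 = 2.145 points.
n = (1.751 × 19.9 / 2.145)² = 263.89
Round up: n = 264.

n = 264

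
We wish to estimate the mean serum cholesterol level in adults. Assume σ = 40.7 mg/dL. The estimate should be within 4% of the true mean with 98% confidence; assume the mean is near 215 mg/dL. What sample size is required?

122

For a mean, the margin of error is E = z·σ/√n, so n = (zσ/E)².
At 98% confidence, z = 2.326.
E = 4% of 215 = 8.6 mg/dL.
n = (2.326 × 40.7 / 8.6)² = 121.17
Round up: n = 122.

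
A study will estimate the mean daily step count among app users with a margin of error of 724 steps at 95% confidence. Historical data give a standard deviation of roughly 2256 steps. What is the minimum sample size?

For a mean, the margin of error is E = z·σ/√n, so n = (zσ/E)².
At 95% confidence, z = 1.960.
n = (1.960 × 2256 / 724)² = 37.30
Round up: n = 38.

38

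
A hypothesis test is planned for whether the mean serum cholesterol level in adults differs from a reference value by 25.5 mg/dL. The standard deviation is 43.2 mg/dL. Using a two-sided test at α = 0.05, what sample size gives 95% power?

38

For a one-sample z-test, n = ((z_{α/2} + z_β)·σ/δ)².
z_{α/2} = 1.960 (two-sided α = 0.05); z_β = 1.645 (power 95% → β = 0.05).
n = (3.605 × 43.2 / 25.5)² = 37.30
Round up: n = 38.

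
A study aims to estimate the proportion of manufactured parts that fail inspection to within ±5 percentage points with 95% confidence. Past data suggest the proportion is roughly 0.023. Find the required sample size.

For a proportion with margin E = 0.05 at 95% confidence, z = 1.960.
n = p̂(1−p̂)(z/E)² = 0.023 × 0.977 × (1.960/0.05)² = 34.53
Round up: n = 35.

n = 35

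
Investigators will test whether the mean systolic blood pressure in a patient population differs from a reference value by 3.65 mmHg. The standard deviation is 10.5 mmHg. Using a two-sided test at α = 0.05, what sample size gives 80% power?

For a one-sample z-test, n = ((z_{α/2} + z_β)·σ/δ)².
z_{α/2} = 1.960 (two-sided α = 0.05); z_β = 0.842 (power 80% → β = 0.2).
n = (2.802 × 10.5 / 3.65)² = 64.97
Round up: n = 65.

65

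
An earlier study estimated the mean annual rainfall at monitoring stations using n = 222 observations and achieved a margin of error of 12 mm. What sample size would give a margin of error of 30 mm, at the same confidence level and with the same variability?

36

Margin of error scales as 1/√n, so n₂ = n₁·(E₁/E₂)².
n₂ = 222 × (12/30)² = 222 × 0.16 = 35.52
Round up: n₂ = 36.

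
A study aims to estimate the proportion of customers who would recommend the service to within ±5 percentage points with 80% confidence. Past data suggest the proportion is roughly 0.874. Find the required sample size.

For a proportion with margin E = 0.05 at 80% confidence, z = 1.282.
n = p̂(1−p̂)(z/E)² = 0.874 × 0.126 × (1.282/0.05)² = 72.40
Round up: n = 73.

73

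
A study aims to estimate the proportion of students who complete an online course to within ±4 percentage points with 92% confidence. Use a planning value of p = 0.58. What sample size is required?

For a proportion with margin E = 0.04 at 92% confidence, z = 1.751.
n = p̂(1−p̂)(z/E)² = 0.58 × 0.42 × (1.751/0.04)² = 466.80
Round up: n = 467.

467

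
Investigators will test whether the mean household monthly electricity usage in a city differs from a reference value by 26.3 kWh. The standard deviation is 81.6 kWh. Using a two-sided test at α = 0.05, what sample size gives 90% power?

n = 102

For a one-sample z-test, n = ((z_{α/2} + z_β)·σ/δ)².
z_{α/2} = 1.960 (two-sided α = 0.05); z_β = 1.282 (power 90% → β = 0.1).
n = (3.242 × 81.6 / 26.3)² = 101.18
Round up: n = 102.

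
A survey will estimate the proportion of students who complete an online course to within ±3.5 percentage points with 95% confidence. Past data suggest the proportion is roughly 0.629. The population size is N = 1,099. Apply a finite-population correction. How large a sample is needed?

For a proportion with margin E = 0.035 at 95% confidence, z = 1.960.
n = p̂(1−p̂)(z/E)² = 0.629 × 0.371 × (1.960/0.035)² = 731.81 — call this n₀.
Finite-population correction with N = 1,099: n = n₀ / (1 + (n₀−1)/N) = 731.81 / 1.665 = 439.53
Round up: n = 440.

440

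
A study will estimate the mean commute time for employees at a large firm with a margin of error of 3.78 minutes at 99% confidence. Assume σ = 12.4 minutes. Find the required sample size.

72

For a mean, the margin of error is E = z·σ/√n, so n = (zσ/E)².
At 99% confidence, z = 2.576.
n = (2.576 × 12.4 / 3.78)² = 71.41
Round up: n = 72.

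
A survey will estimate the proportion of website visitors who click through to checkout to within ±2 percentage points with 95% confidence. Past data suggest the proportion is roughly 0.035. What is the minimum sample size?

325

For a proportion with margin E = 0.02 at 95% confidence, z = 1.960.
n = p̂(1−p̂)(z/E)² = 0.035 × 0.965 × (1.960/0.02)² = 324.38
Round up: n = 325.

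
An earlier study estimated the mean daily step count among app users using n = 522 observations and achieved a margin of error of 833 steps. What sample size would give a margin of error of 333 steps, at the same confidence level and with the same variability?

3267

Margin of error scales as 1/√n, so n₂ = n₁·(E₁/E₂)².
n₂ = 522 × (833/333)² = 522 × 6.258 = 3266.68
Round up: n₂ = 3267.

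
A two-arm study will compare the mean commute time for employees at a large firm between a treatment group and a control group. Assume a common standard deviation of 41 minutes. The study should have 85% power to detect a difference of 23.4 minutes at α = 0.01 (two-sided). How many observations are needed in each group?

For two equal groups, n per group = 2·((z_{α/2} + z_β)·σ/δ)².
z_{α/2} = 2.576; z_β = 1.036 (power 85%).
n = 2 × (3.612 × 41 / 23.4)² = 2 × 40.05 = 80.10
Round up: n = 81 per group.

81 per group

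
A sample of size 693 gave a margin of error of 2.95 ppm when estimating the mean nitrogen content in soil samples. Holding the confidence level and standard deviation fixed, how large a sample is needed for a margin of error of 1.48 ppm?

n = 2754

Margin of error scales as 1/√n, so n₂ = n₁·(E₁/E₂)².
n₂ = 693 × (2.95/1.48)² = 693 × 3.973 = 2753.29
Round up: n₂ = 2754.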